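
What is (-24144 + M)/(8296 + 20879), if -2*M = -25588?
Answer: -454/1167 ≈ -0.38903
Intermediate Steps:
M = 12794 (M = -1/2*(-25588) = 12794)
(-24144 + M)/(8296 + 20879) = (-24144 + 12794)/(8296 + 20879) = -11350/29175 = -11350*1/29175 = -454/1167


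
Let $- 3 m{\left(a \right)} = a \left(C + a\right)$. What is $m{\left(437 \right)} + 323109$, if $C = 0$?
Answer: $\frac{778358}{3} \approx 2.5945 \cdot 10^{5}$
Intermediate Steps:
$m{\left(a \right)} = - \frac{a^{2}}{3}$ ($m{\left(a \right)} = - \frac{a \left(0 + a\right)}{3} = - \frac{a a}{3} = - \frac{a^{2}}{3}$)
$m{\left(437 \right)} + 323109 = - \frac{437^{2}}{3} + 323109 = \left(- \frac{1}{3}\right) 190969 + 323109 = - \frac{190969}{3} + 323109 = \frac{778358}{3}$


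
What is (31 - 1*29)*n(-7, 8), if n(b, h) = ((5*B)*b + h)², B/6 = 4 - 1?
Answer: 773768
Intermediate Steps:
B = 18 (B = 6*(4 - 1) = 6*3 = 18)
n(b, h) = (h + 90*b)² (n(b, h) = ((5*18)*b + h)² = (90*b + h)² = (h + 90*b)²)
(31 - 1*29)*n(-7, 8) = (31 - 1*29)*(8 + 90*(-7))² = (31 - 29)*(8 - 630)² = 2*(-622)² = 2*386884 = 773768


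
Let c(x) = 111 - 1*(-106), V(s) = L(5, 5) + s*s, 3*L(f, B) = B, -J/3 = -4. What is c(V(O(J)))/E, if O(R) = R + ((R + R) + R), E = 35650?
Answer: 7/1150 ≈ 0.0060870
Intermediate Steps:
J = 12 (J = -3*(-4) = 12)
L(f, B) = B/3
O(R) = 4*R (O(R) = R + (2*R + R) = R + 3*R = 4*R)
V(s) = 5/3 + s**2 (V(s) = (1/3)*5 + s*s = 5/3 + s**2)
c(x) = 217 (c(x) = 111 + 106 = 217)
c(V(O(J)))/E = 217/35650 = 217*(1/35650) = 7/1150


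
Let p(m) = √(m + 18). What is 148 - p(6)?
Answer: 148 - 2*√6 ≈ 143.10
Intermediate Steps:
p(m) = √(18 + m)
148 - p(6) = 148 - √(18 + 6) = 148 - √24 = 148 - 2*√6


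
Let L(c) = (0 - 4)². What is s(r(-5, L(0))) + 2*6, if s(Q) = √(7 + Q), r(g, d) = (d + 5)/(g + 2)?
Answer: 12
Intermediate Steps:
L(c) = 16 (L(c) = (-4)² = 16)
r(g, d) = (5 + d)/(2 + g)
s(r(-5, L(0))) + 2*6 = √(7 + (5 + 16)/(2 - 5)) + 2*6 = √(7 + 21/(-3)) + 12 = √(7 - ⅓*21) + 12 = √(7 - 7) + 12 = √0 + 12 = 0 + 12 = 12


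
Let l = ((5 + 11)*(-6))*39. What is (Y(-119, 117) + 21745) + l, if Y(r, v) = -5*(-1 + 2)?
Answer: 17996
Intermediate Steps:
Y(r, v) = -5 (Y(r, v) = -5*1 = -5)
l = -3744 (l = (16*(-6))*39 = -96*39 = -3744)
(Y(-119, 117) + 21745) + l = (-5 + 21745) - 3744 = 21740 - 3744 = 17996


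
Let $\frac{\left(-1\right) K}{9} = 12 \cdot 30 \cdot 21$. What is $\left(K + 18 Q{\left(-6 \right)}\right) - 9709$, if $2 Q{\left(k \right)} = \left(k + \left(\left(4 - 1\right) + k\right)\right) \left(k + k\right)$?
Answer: $-76777$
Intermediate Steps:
$Q{\left(k \right)} = k \left(3 + 2 k\right)$ ($Q{\left(k \right)} = \frac{\left(k + \left(\left(4 - 1\right) + k\right)\right) \left(k + k\right)}{2} = \frac{\left(k + \left(3 + k\right)\right) 2 k}{2} = \frac{\left(3 + 2 k\right) 2 k}{2} = \frac{2 k \left(3 + 2 k\right)}{2} = k \left(3 + 2 k\right)$)
$K = -68040$ ($K = - 9 \cdot 12 \cdot 30 \cdot 21 = - 9 \cdot 360 \cdot 21 = \left(-9\right) 7560 = -68040$)
$\left(K + 18 Q{\left(-6 \right)}\right) - 9709 = \left(-68040 + 18 \left(- 6 \left(3 + 2 \left(-6\right)\right)\right)\right) - 9709 = \left(-68040 + 18 \left(- 6 \left(3 - 12\right)\right)\right) - 9709 = \left(-68040 + 18 \left(\left(-6\right) \left(-9\right)\right)\right) - 9709 = \left(-68040 + 18 \cdot 54\right) - 9709 = \left(-68040 + 972\right) - 9709 = -67068 - 9709 = -76777$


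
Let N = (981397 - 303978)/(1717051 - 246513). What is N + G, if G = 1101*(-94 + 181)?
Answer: 140859100825/1470538 ≈ 95788.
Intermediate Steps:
G = 95787 (G = 1101*87 = 95787)
N = 677419/1470538 ≈ 0.46066
N + G = 677419/1470538 + 95787 = 140859100825/1470538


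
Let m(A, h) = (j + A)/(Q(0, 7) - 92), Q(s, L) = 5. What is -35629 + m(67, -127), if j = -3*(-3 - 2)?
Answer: -3099805/87 ≈ -35630.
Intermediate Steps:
j = 15 (j = -3*(-5) = 15)
m(A, h) = -5/29 - A/87 (m(A, h) = (15 + A)/(5 - 92) = (15 + A)/(-87) = (15 + A)*(-1/87) = -5/29 - A/87)
-35629 + m(67, -127) = -35629 + (-5/29 - 1/87*67) = -35629 + (-5/29 - 67/87) = -35629 - 82/87 = -3099805/87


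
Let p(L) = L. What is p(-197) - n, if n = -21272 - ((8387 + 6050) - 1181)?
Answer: 34331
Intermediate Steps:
n = -34528 (n = -21272 - (14437 - 1181) = -21272 - 1*13256 = -21272 - 13256 = -34528)
p(-197) - n = -197 - 1*(-34528) = -197 + 34528 = 34331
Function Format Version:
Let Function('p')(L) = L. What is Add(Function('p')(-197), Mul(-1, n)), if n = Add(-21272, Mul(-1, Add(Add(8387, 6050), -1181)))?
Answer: 34331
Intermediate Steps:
n = -34528 (n = Add(-21272, Mul(-1, Add(14437, -1181))) = Add(-21272, Mul(-1, 13256)) = Add(-21272, -13256) = -34528)
Add(Function('p')(-197), Mul(-1, n)) = Add(-197, Mul(-1, -34528)) = Add(-197, 34528) = 34331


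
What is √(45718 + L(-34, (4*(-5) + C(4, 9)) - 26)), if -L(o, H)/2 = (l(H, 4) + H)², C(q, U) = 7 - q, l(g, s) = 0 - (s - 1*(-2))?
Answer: 2*√10229 ≈ 202.28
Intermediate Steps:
l(g, s) = -2 - s (l(g, s) = 0 - (s + 2) = 0 - (2 + s) = 0 + (-2 - s) = -2 - s)
L(o, H) = -2*(-6 + H)² (L(o, H) = -2*((-2 - 1*4) + H)² = -2*((-2 - 4) + H)² = -2*(-6 + H)²)
√(45718 + L(-34, (4*(-5) + C(4, 9)) - 26)) = √(45718 - 2*(-6 + ((4*(-5) + (7 - 1*4)) - 26))²) = √(45718 - 2*(-6 + ((-20 + (7 - 4)) - 26))²) = √(45718 - 2*(-6 + ((-20 + 3) - 26))²) = √(45718 - 2*(-6 + (-17 - 26))²) = √(45718 - 2*(-6 - 43)²) = √(45718 - 2*(-49)²) = √(45718 - 2*2401) = √(45718 - 4802) = √40916 = 2*√10229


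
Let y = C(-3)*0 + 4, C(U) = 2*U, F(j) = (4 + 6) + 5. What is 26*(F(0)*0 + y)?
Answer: 104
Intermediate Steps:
F(j) = 15 (F(j) = 10 + 5 = 15)
y = 4 (y = (2*(-3))*0 + 4 = -6*0 + 4 = 0 + 4 = 4)
26*(F(0)*0 + y) = 26*(15*0 + 4) = 26*(0 + 4) = 26*4 = 104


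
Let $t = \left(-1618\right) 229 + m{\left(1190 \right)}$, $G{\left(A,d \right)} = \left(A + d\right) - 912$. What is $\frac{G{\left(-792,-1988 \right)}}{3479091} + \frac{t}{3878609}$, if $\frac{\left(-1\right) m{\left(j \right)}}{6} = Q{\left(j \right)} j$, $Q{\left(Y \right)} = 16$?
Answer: $- \frac{242978705110}{1927719094917} \approx -0.12604$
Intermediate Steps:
$m{\left(j \right)} = - 96 j$ ($m{\left(j \right)} = - 6 \cdot 16 j = - 96 j$)
$G{\left(A,d \right)} = -912 + A + d$
$t = -484762$ ($t = \left(-1618\right) 229 - 114240 = -370522 - 114240 = -484762$)
$\frac{G{\left(-792,-1988 \right)}}{3479091} + \frac{t}{3878609} = \frac{-912 - 792 - 1988}{3479091} - \frac{484762}{3878609} = \left(-3692\right) \frac{1}{3479091} - \frac{484762}{3878609} = - \frac{3692}{3479091} - \frac{484762}{3878609} = - \frac{242978705110}{1927719094917}$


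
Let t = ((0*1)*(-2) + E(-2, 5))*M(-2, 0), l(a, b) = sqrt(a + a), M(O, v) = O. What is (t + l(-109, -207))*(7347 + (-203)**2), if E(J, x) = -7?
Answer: 679784 + 48556*I*sqrt(218) ≈ 6.7978e+5 + 7.1692e+5*I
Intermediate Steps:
l(a, b) = sqrt(2)*sqrt(a) (l(a, b) = sqrt(2*a) = sqrt(2)*sqrt(a))
t = 14 (t = ((0*1)*(-2) - 7)*(-2) = (0*(-2) - 7)*(-2) = (0 - 7)*(-2) = -7*(-2) = 14)
(t + l(-109, -207))*(7347 + (-203)**2) = (14 + sqrt(2)*sqrt(-109))*(7347 + (-203)**2) = (14 + sqrt(2)*(I*sqrt(109)))*(7347 + 41209) = (14 + I*sqrt(218))*48556 = 679784 + 48556*I*sqrt(218)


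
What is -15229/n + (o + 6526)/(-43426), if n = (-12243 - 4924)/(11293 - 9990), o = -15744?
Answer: 430938584634/372747071 ≈ 1156.1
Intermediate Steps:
n = -17167/1303 ≈ -13.175
-15229/n + (o + 6526)/(-43426) = -15229/(-17167/1303) + (-15744 + 6526)/(-43426) = -15229*(-1303/17167) - 9218*(-1/43426) = 19843387/17167 + 4609/21713 = 430938584634/372747071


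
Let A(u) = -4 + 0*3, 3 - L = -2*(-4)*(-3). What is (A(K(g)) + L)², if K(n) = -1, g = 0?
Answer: 529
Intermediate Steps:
L = 27 (L = 3 - (-2*(-4))*(-3) = 3 - 8*(-3) = 3 - 1*(-24) = 3 + 24 = 27)
A(u) = -4 (A(u) = -4 + 0 = -4)
(A(K(g)) + L)² = (-4 + 27)² = 23² = 529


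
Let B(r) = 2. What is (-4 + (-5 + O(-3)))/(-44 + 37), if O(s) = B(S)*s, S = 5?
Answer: 15/7 ≈ 2.1429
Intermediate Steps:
O(s) = 2*s
(-4 + (-5 + O(-3)))/(-44 + 37) = (-4 + (-5 + 2*(-3)))/(-44 + 37) = (-4 + (-5 - 6))/(-7) = (-4 - 11)*(-⅐) = -15*(-⅐) = 15/7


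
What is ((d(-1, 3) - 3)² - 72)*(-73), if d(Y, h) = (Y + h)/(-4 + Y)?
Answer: 110303/25 ≈ 4412.1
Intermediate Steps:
d(Y, h) = (Y + h)/(-4 + Y)
((d(-1, 3) - 3)² - 72)*(-73) = (((-1 + 3)/(-4 - 1) - 3)² - 72)*(-73) = ((2/(-5) - 3)² - 72)*(-73) = ((-⅕*2 - 3)² - 72)*(-73) = ((-⅖ - 3)² - 72)*(-73) = ((-17/5)² - 72)*(-73) = (289/25 - 72)*(-73) = -1511/25*(-73) = 110303/25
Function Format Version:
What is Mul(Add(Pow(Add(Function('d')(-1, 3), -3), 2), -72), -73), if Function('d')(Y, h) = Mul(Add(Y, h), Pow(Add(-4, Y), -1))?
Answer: Rational(110303, 25) ≈ 4412.1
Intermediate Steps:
Function('d')(Y, h) = Mul(Pow(Add(-4, Y), -1), Add(Y, h))
Mul(Add(Pow(Add(Function('d')(-1, 3), -3), 2), -72), -73) = Mul(Add(Pow(Add(Mul(Pow(Add(-4, -1), -1), Add(-1, 3)), -3), 2), -72), -73) = Mul(Add(Pow(Add(Mul(Pow(-5, -1), 2), -3), 2), -72), -73) = Mul(Add(Pow(Add(Mul(Rational(-1, 5), 2), -3), 2), -72), -73) = Mul(Add(Pow(Add(Rational(-2, 5), -3), 2), -72), -73) = Mul(Add(Pow(Rational(-17, 5), 2), -72), -73) = Mul(Add(Rational(289, 25), -72), -73) = Mul(Rational(-1511, 25), -73) = Rational(110303, 25)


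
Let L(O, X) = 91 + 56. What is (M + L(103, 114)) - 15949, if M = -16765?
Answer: -32567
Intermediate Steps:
L(O, X) = 147
(M + L(103, 114)) - 15949 = (-16765 + 147) - 15949 = -16618 - 15949 = -32567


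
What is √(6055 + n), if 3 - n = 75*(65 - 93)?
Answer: √8158 ≈ 90.322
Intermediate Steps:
n = 2103 (n = 3 - 75*(65 - 93) = 3 - 75*(-28) = 3 - 1*(-2100) = 3 + 2100 = 2103)
√(6055 + n) = √(6055 + 2103) = √8158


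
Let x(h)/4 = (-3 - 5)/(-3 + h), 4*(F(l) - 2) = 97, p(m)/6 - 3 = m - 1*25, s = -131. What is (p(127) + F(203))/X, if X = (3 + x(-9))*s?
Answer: -7875/8908 ≈ -0.88404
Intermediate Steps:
p(m) = -132 + 6*m (p(m) = 18 + 6*(m - 1*25) = 18 + 6*(m - 25) = 18 + 6*(-25 + m) = 18 + (-150 + 6*m) = -132 + 6*m)
F(l) = 105/4 (F(l) = 2 + (1/4)*97 = 2 + 97/4 = 105/4)
x(h) = -32/(-3 + h) (x(h) = 4*((-3 - 5)/(-3 + h)) = 4*(-8/(-3 + h)) = -32/(-3 + h))
X = -2227/3 (X = (3 - 32/(-3 - 9))*(-131) = (3 - 32/(-12))*(-131) = (3 - 32*(-1/12))*(-131) = (3 + 8/3)*(-131) = (17/3)*(-131) = -2227/3 ≈ -742.33)
(p(127) + F(203))/X = ((-132 + 6*127) + 105/4)/(-2227/3) = ((-132 + 762) + 105/4)*(-3/2227) = (630 + 105/4)*(-3/2227) = (2625/4)*(-3/2227) = -7875/8908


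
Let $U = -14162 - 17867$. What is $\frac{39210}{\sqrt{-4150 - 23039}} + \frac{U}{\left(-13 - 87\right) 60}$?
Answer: $\frac{32029}{6000} - \frac{13070 i \sqrt{3021}}{3021} \approx 5.3382 - 237.79 i$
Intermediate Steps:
$U = -32029$ ($U = -14162 - 17867 = -32029$)
$\frac{39210}{\sqrt{-4150 - 23039}} + \frac{U}{\left(-13 - 87\right) 60} = \frac{39210}{\sqrt{-4150 - 23039}} - \frac{32029}{\left(-13 - 87\right) 60} = \frac{39210}{\sqrt{-27189}} - \frac{32029}{\left(-100\right) 60} = \frac{39210}{3 i \sqrt{3021}} - \frac{32029}{-6000} = 39210 \left(- \frac{i \sqrt{3021}}{9063}\right) - - \frac{32029}{6000} = - \frac{13070 i \sqrt{3021}}{3021} + \frac{32029}{6000} = \frac{32029}{6000} - \frac{13070 i \sqrt{3021}}{3021}$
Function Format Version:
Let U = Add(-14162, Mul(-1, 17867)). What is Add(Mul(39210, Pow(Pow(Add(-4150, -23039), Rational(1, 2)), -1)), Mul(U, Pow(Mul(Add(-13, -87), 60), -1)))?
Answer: Add(Rational(32029, 6000), Mul(Rational(-13070, 3021), I, Pow(3021, Rational(1, 2)))) ≈ Add(5.3382, Mul(-237.79, I))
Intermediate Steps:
U = -32029 (U = Add(-14162, -17867) = -32029)
Add(Mul(39210, Pow(Pow(Add(-4150, -23039), Rational(1, 2)), -1)), Mul(U, Pow(Mul(Add(-13, -87), 60), -1))) = Add(Mul(39210, Pow(Pow(Add(-4150, -23039), Rational(1, 2)), -1)), Mul(-32029, Pow(Mul(Add(-13, -87), 60), -1))) = Add(Mul(39210, Pow(Pow(-27189, Rational(1, 2)), -1)), Mul(-32029, Pow(Mul(-100, 60), -1))) = Add(Mul(39210, Pow(Mul(3, I, Pow(3021, Rational(1, 2))), -1)), Mul(-32029, Pow(-6000, -1))) = Add(Mul(39210, Mul(Rational(-1, 9063), I, Pow(3021, Rational(1, 2)))), Mul(-32029, Rational(-1, 6000))) = Add(Mul(Rational(-13070, 3021), I, Pow(3021, Rational(1, 2))), Rational(32029, 6000)) = Add(Rational(32029, 6000), Mul(Rational(-13070, 3021), I, Pow(3021, Rational(1, 2))))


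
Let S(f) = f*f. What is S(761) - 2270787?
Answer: -1691666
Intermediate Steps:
S(f) = f²
S(761) - 2270787 = 761² - 2270787 = 579121 - 2270787 = -1691666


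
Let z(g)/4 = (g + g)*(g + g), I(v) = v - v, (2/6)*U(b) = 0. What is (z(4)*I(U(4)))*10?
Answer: 0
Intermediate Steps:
U(b) = 0 (U(b) = 3*0 = 0)
I(v) = 0
z(g) = 16*g² (z(g) = 4*((g + g)*(g + g)) = 4*((2*g)*(2*g)) = 4*(4*g²) = 16*g²)
(z(4)*I(U(4)))*10 = ((16*4²)*0)*10 = ((16*16)*0)*10 = (256*0)*10 = 0*10 = 0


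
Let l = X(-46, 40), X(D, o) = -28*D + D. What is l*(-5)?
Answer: -6210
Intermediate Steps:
X(D, o) = -27*D
l = 1242 (l = -27*(-46) = 1242)
l*(-5) = 1242*(-5) = -6210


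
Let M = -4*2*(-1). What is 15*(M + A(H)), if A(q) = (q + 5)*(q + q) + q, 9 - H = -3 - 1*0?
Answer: 6420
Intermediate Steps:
H = 12 (H = 9 - (-3 - 1*0) = 9 - (-3 + 0) = 9 - 1*(-3) = 9 + 3 = 12)
M = 8 (M = -8*(-1) = 8)
A(q) = q + 2*q*(5 + q) (A(q) = (5 + q)*(2*q) + q = 2*q*(5 + q) + q = q + 2*q*(5 + q))
15*(M + A(H)) = 15*(8 + 12*(11 + 2*12)) = 15*(8 + 12*(11 + 24)) = 15*(8 + 12*35) = 15*(8 + 420) = 15*428 = 6420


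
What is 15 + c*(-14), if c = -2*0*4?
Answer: 15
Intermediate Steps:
c = 0 (c = 0*4 = 0)
15 + c*(-14) = 15 + 0*(-14) = 15 + 0 = 15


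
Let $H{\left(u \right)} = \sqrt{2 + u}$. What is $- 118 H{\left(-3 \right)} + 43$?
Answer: $43 - 118 i \approx 43.0 - 118.0 i$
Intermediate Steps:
$- 118 H{\left(-3 \right)} + 43 = - 118 \sqrt{2 - 3} + 43 = - 118 \sqrt{-1} + 43 = - 118 i + 43 = 43 - 118 i$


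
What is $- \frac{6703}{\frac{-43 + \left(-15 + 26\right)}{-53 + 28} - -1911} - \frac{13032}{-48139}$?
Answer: $- \frac{7443872101}{2301381173} \approx -3.2345$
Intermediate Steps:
$- \frac{6703}{\frac{-43 + \left(-15 + 26\right)}{-53 + 28} - -1911} - \frac{13032}{-48139} = - \frac{6703}{\frac{-43 + 11}{-25} + 1911} - - \frac{13032}{48139} = - \frac{6703}{\left(-32\right) \left(- \frac{1}{25}\right) + 1911} + \frac{13032}{48139} = - \frac{6703}{\frac{32}{25} + 1911} + \frac{13032}{48139} = - \frac{6703}{\frac{47807}{25}} + \frac{13032}{48139} = \left(-6703\right) \frac{25}{47807} + \frac{13032}{48139} = - \frac{167575}{47807} + \frac{13032}{48139} = - \frac{7443872101}{2301381173}$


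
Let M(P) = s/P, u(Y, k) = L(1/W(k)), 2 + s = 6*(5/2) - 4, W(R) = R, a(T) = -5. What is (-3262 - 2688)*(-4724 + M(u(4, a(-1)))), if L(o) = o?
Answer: 28375550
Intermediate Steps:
s = 9 (s = -2 + (6*(5/2) - 4) = -2 + (15 - 4) = -2 + 11 = 9)
u(Y, k) = 1/k
M(P) = 9/P
(-3262 - 2688)*(-4724 + M(u(4, a(-1)))) = (-3262 - 2688)*(-4724 + 9/(1/(-5))) = -5950*(-4724 + 9/(-⅕)) = -5950*(-4724 + 9*(-5)) = -5950*(-4724 - 45) = -5950*(-4769) = 28375550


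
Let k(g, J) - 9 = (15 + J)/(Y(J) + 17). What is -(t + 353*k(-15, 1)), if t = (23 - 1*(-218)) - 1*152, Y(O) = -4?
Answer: -48106/13 ≈ -3700.5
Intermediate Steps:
k(g, J) = 132/13 + J/13 (k(g, J) = 9 + (15 + J)/(-4 + 17) = 9 + (15 + J)/13 = 9 + (15 + J)*(1/13) = 9 + (15/13 + J/13) = 132/13 + J/13)
t = 89 (t = (23 + 218) - 152 = 241 - 152 = 89)
-(t + 353*k(-15, 1)) = -(89 + 353*(132/13 + (1/13)*1)) = -(89 + 353*(132/13 + 1/13)) = -(89 + 353*(133/13)) = -(89 + 46949/13) = -1*48106/13 = -48106/13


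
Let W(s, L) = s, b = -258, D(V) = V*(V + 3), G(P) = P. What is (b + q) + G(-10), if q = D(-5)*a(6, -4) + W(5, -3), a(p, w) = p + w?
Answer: -243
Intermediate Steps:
D(V) = V*(3 + V)
q = 25 (q = (-5*(3 - 5))*(6 - 4) + 5 = -5*(-2)*2 + 5 = 10*2 + 5 = 20 + 5 = 25)
(b + q) + G(-10) = (-258 + 25) - 10 = -233 - 10 = -243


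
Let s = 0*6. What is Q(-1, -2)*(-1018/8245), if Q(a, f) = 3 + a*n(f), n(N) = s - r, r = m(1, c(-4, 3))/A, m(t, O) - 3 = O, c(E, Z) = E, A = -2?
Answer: -3563/8245 ≈ -0.43214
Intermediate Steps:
s = 0
m(t, O) = 3 + O
r = 1/2 (r = (3 - 4)/(-2) = -1*(-1/2) = 1/2 ≈ 0.50000)
n(N) = -1/2 (n(N) = 0 - 1*1/2 = 0 - 1/2 = -1/2)
Q(a, f) = 3 - a/2 (Q(a, f) = 3 + a*(-1/2) = 3 - a/2)
Q(-1, -2)*(-1018/8245) = (3 - 1/2*(-1))*(-1018/8245) = (3 + 1/2)*(-1018*1/8245) = (7/2)*(-1018/8245) = -3563/8245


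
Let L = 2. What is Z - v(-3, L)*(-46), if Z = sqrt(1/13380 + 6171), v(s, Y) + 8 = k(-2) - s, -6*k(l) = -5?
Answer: -575/3 + sqrt(276189896445)/6690 ≈ -113.11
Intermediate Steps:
k(l) = 5/6 (k(l) = -1/6*(-5) = 5/6)
v(s, Y) = -43/6 - s (v(s, Y) = -8 + (5/6 - s) = -43/6 - s)
Z = sqrt(276189896445)/6690 (Z = sqrt(1/13380 + 6171) = sqrt(82567981/13380) = sqrt(276189896445)/6690 ≈ 78.556)
Z - v(-3, L)*(-46) = sqrt(276189896445)/6690 - (-43/6 - 1*(-3))*(-46) = sqrt(276189896445)/6690 - (-43/6 + 3)*(-46) = sqrt(276189896445)/6690 - (-25)*(-46)/6 = sqrt(276189896445)/6690 - 1*575/3 = sqrt(276189896445)/6690 - 575/3 = -575/3 + sqrt(276189896445)/6690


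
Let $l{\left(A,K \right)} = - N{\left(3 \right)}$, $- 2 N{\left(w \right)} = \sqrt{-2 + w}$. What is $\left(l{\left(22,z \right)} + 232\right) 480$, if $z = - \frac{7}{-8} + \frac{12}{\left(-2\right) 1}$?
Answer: $111600$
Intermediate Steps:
$N{\left(w \right)} = - \frac{\sqrt{-2 + w}}{2}$
$z = - \frac{41}{8}$ ($z = \left(-7\right) \left(- \frac{1}{8}\right) + \frac{12}{-2} = \frac{7}{8} + 12 \left(- \frac{1}{2}\right) = \frac{7}{8} - 6 = - \frac{41}{8} \approx -5.125$)
$l{\left(A,K \right)} = \frac{1}{2}$ ($l{\left(A,K \right)} = - \frac{\left(-1\right) \sqrt{-2 + 3}}{2} = - \frac{\left(-1\right) \sqrt{1}}{2} = - \frac{\left(-1\right) 1}{2} = \left(-1\right) \left(- \frac{1}{2}\right) = \frac{1}{2}$)
$\left(l{\left(22,z \right)} + 232\right) 480 = \left(\frac{1}{2} + 232\right) 480 = \frac{465}{2} \cdot 480 = 111600$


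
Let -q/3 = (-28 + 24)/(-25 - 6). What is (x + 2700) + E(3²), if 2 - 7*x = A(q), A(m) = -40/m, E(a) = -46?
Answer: 55430/21 ≈ 2639.5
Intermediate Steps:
q = -12/31 (q = -3*(-28 + 24)/(-25 - 6) = -(-12)/(-31) = -(-12)*(-1)/31 = -3*4/31 = -12/31 ≈ -0.38710)
x = -304/21 (x = 2/7 - (-40)/(7*(-12/31)) = 2/7 - (-40)*(-31)/(7*12) = 2/7 - ⅐*310/3 = 2/7 - 310/21 = -304/21 ≈ -14.476)
(x + 2700) + E(3²) = (-304/21 + 2700) - 46 = 56396/21 - 46 = 55430/21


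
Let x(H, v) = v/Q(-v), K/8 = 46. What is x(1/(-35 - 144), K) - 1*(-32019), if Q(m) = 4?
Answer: 32111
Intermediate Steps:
K = 368 (K = 8*46 = 368)
x(H, v) = v/4
x(1/(-35 - 144), K) - 1*(-32019) = (1/4)*368 - 1*(-32019) = 92 + 32019 = 32111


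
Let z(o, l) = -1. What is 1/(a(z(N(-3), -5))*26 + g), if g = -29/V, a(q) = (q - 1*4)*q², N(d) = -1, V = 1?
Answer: -1/159 ≈ -0.0062893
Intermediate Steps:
a(q) = q²*(-4 + q) (a(q) = (q - 4)*q² = (-4 + q)*q² = q²*(-4 + q))
g = -29 (g = -29/1 = -29*1 = -29)
1/(a(z(N(-3), -5))*26 + g) = 1/(((-1)²*(-4 - 1))*26 - 29) = 1/((1*(-5))*26 - 29) = 1/(-5*26 - 29) = 1/(-130 - 29) = 1/(-159) = -1/159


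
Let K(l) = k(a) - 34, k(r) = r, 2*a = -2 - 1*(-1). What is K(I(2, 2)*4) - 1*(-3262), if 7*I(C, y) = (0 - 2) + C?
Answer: 6455/2 ≈ 3227.5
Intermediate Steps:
a = -1/2 (a = (-2 - 1*(-1))/2 = (-2 + 1)/2 = (1/2)*(-1) = -1/2 ≈ -0.50000)
I(C, y) = -2/7 + C/7 (I(C, y) = ((0 - 2) + C)/7 = (-2 + C)/7 = -2/7 + C/7)
K(l) = -69/2 (K(l) = -1/2 - 34 = -69/2)
K(I(2, 2)*4) - 1*(-3262) = -69/2 - 1*(-3262) = -69/2 + 3262 = 6455/2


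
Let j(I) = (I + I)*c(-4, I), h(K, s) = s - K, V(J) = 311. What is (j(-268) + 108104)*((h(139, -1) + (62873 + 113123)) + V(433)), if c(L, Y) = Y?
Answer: 44350394584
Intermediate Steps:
j(I) = 2*I² (j(I) = (I + I)*I = (2*I)*I = 2*I²)
(j(-268) + 108104)*((h(139, -1) + (62873 + 113123)) + V(433)) = (2*(-268)² + 108104)*(((-1 - 1*139) + (62873 + 113123)) + 311) = (2*71824 + 108104)*(((-1 - 139) + 175996) + 311) = (143648 + 108104)*((-140 + 175996) + 311) = 251752*(175856 + 311) = 251752*176167 = 44350394584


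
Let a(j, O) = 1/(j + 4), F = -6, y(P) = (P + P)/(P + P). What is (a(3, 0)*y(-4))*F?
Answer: -6/7 ≈ -0.85714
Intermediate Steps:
y(P) = 1 (y(P) = (2*P)/((2*P)) = (2*P)*(1/(2*P)) = 1)
a(j, O) = 1/(4 + j)
(a(3, 0)*y(-4))*F = (1/(4 + 3))*(-6) = (1/7)*(-6) = ((⅐)*1)*(-6) = (⅐)*(-6) = -6/7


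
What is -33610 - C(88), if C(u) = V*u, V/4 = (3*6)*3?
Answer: -52618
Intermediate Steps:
V = 216 (V = 4*((3*6)*3) = 4*(18*3) = 4*54 = 216)
C(u) = 216*u
-33610 - C(88) = -33610 - 216*88 = -33610 - 1*19008 = -33610 - 19008 = -52618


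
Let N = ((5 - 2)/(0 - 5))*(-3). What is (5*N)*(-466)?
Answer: -4194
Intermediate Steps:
N = 9/5 (N = (3/(-5))*(-3) = (3*(-⅕))*(-3) = -⅗*(-3) = 9/5 ≈ 1.8000)
(5*N)*(-466) = (5*(9/5))*(-466) = 9*(-466) = -4194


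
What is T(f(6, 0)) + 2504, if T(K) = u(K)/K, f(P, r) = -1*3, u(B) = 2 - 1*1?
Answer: 7511/3 ≈ 2503.7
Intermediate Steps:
u(B) = 1 (u(B) = 2 - 1 = 1)
f(P, r) = -3
T(K) = 1/K
T(f(6, 0)) + 2504 = 1/(-3) + 2504 = -⅓ + 2504 = 7511/3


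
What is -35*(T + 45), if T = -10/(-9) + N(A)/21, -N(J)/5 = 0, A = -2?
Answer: -14525/9 ≈ -1613.9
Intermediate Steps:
N(J) = 0 (N(J) = -5*0 = 0)
T = 10/9 (T = -10/(-9) + 0/21 = -10*(-1/9) + 0*(1/21) = 10/9 + 0 = 10/9 ≈ 1.1111)
-35*(T + 45) = -35*(10/9 + 45) = -35*415/9 = -14525/9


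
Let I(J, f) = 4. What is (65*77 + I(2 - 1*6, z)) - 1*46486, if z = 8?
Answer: -41477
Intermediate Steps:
(65*77 + I(2 - 1*6, z)) - 1*46486 = (65*77 + 4) - 1*46486 = (5005 + 4) - 46486 = 5009 - 46486 = -41477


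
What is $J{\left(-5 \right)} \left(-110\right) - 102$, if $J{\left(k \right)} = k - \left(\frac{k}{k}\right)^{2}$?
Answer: $558$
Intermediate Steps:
$J{\left(k \right)} = -1 + k$ ($J{\left(k \right)} = k - 1^{2} = k - 1 = -1 + k$)
$J{\left(-5 \right)} \left(-110\right) - 102 = \left(-1 - 5\right) \left(-110\right) - 102 = \left(-6\right) \left(-110\right) - 102 = 660 - 102 = 558$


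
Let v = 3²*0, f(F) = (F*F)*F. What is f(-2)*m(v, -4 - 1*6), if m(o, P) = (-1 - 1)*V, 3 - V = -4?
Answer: 112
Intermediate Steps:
V = 7 (V = 3 - 1*(-4) = 3 + 4 = 7)
f(F) = F³ (f(F) = F²*F = F³)
v = 0 (v = 9*0 = 0)
m(o, P) = -14 (m(o, P) = (-1 - 1)*7 = -2*7 = -14)
f(-2)*m(v, -4 - 1*6) = (-2)³*(-14) = -8*(-14) = 112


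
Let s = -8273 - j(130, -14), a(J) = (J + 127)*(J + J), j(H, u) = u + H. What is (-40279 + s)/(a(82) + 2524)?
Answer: -529/400 ≈ -1.3225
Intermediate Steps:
j(H, u) = H + u
a(J) = 2*J*(127 + J) (a(J) = (127 + J)*(2*J) = 2*J*(127 + J))
s = -8389 (s = -8273 - (130 - 14) = -8273 - 1*116 = -8273 - 116 = -8389)
(-40279 + s)/(a(82) + 2524) = (-40279 - 8389)/(2*82*(127 + 82) + 2524) = -48668/(2*82*209 + 2524) = -48668/(34276 + 2524) = -48668/36800 = -48668*1/36800 = -529/400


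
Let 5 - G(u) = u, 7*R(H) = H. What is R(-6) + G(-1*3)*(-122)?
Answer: -6838/7 ≈ -976.86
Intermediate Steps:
R(H) = H/7
G(u) = 5 - u
R(-6) + G(-1*3)*(-122) = (⅐)*(-6) + (5 - (-1)*3)*(-122) = -6/7 + (5 - 1*(-3))*(-122) = -6/7 + (5 + 3)*(-122) = -6/7 + 8*(-122) = -6/7 - 976 = -6838/7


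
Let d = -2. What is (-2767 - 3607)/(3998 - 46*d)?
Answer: -3187/2045 ≈ -1.5584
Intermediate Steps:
(-2767 - 3607)/(3998 - 46*d) = (-2767 - 3607)/(3998 - 46*(-2)) = -6374/(3998 + 92) = -6374/4090 = -6374*1/4090 = -3187/2045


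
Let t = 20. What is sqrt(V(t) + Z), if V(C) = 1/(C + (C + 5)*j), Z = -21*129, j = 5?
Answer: 2*I*sqrt(14239145)/145 ≈ 52.048*I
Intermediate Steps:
Z = -2709
V(C) = 1/(25 + 6*C) (V(C) = 1/(C + (C + 5)*5) = 1/(C + (5 + C)*5) = 1/(C + (25 + 5*C)) = 1/(25 + 6*C))
sqrt(V(t) + Z) = sqrt(1/(25 + 6*20) - 2709) = sqrt(1/(25 + 120) - 2709) = sqrt(1/145 - 2709) = sqrt(-392804/145) = 2*I*sqrt(14239145)/145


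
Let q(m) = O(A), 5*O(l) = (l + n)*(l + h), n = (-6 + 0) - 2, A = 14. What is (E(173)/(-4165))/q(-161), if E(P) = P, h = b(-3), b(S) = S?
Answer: -173/54978 ≈ -0.0031467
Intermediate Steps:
h = -3
n = -8 (n = -6 - 2 = -8)
O(l) = (-8 + l)*(-3 + l)/5 (O(l) = ((l - 8)*(l - 3))/5 = ((-8 + l)*(-3 + l))/5 = (-8 + l)*(-3 + l)/5)
q(m) = 66/5 (q(m) = 24/5 - 11/5*14 + (⅕)*14² = 24/5 - 154/5 + (⅕)*196 = 24/5 - 154/5 + 196/5 = 66/5)
(E(173)/(-4165))/q(-161) = (173/(-4165))/(66/5) = (173*(-1/4165))*(5/66) = -173/4165*5/66 = -173/54978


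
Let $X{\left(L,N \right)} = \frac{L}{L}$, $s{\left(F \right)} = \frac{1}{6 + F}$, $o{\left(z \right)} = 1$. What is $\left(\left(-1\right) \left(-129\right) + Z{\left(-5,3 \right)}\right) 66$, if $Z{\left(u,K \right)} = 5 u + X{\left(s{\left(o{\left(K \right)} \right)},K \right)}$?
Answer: $6930$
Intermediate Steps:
$X{\left(L,N \right)} = 1$
$Z{\left(u,K \right)} = 1 + 5 u$ ($Z{\left(u,K \right)} = 5 u + 1 = 1 + 5 u$)
$\left(\left(-1\right) \left(-129\right) + Z{\left(-5,3 \right)}\right) 66 = \left(\left(-1\right) \left(-129\right) + \left(1 + 5 \left(-5\right)\right)\right) 66 = \left(129 + \left(1 - 25\right)\right) 66 = \left(129 - 24\right) 66 = 105 \cdot 66 = 6930$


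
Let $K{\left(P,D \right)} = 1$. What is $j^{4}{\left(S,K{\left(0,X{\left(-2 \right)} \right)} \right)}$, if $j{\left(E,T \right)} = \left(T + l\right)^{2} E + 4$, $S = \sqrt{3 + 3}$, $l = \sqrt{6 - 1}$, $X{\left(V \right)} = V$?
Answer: $\left(4 + \sqrt{6} \left(1 + \sqrt{5}\right)^{2}\right)^{4} \approx 7.73 \cdot 10^{5}$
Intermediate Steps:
$l = \sqrt{5} \approx 2.2361$
$S = \sqrt{6} \approx 2.4495$
$j{\left(E,T \right)} = 4 + E \left(T + \sqrt{5}\right)^{2}$ ($j{\left(E,T \right)} = \left(T + \sqrt{5}\right)^{2} E + 4 = E \left(T + \sqrt{5}\right)^{2} + 4 = 4 + E \left(T + \sqrt{5}\right)^{2}$)
$j^{4}{\left(S,K{\left(0,X{\left(-2 \right)} \right)} \right)} = \left(4 + \sqrt{6} \left(1 + \sqrt{5}\right)^{2}\right)^{4}$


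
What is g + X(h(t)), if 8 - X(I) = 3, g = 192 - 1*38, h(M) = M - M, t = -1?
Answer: 159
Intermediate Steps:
h(M) = 0
g = 154 (g = 192 - 38 = 154)
X(I) = 5 (X(I) = 8 - 1*3 = 8 - 3 = 5)
g + X(h(t)) = 154 + 5 = 159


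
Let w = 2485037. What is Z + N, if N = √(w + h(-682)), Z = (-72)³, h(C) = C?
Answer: -373248 + √2484355 ≈ -3.7167e+5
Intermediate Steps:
Z = -373248
N = √2484355 (N = √(2485037 - 682) = √2484355 ≈ 1576.2)
Z + N = -373248 + √2484355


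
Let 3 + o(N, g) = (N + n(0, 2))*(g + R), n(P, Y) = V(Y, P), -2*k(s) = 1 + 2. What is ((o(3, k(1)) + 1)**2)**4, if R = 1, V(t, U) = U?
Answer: 5764801/256 ≈ 22519.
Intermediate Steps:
k(s) = -3/2 (k(s) = -(1 + 2)/2 = -1/2*3 = -3/2)
n(P, Y) = P
o(N, g) = -3 + N*(1 + g) (o(N, g) = -3 + (N + 0)*(g + 1) = -3 + N*(1 + g))
((o(3, k(1)) + 1)**2)**4 = (((-3 + 3 + 3*(-3/2)) + 1)**2)**4 = (((-3 + 3 - 9/2) + 1)**2)**4 = ((-9/2 + 1)**2)**4 = ((-7/2)**2)**4 = (49/4)**4 = 5764801/256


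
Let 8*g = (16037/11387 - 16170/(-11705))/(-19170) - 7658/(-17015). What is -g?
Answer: -782416055398999/13911846698385360 ≈ -0.056241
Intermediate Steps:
g = 782416055398999/13911846698385360 (g = ((16037/11387 - 16170/(-11705))/(-19170) - 7658/(-17015))/8 = ((16037*(1/11387) - 16170*(-1/11705))*(-1/19170) - 7658*(-1/17015))/8 = ((16037/11387 + 3234/2341)*(-1/19170) + 7658/17015)/8 = ((74368175/26656967)*(-1/19170) + 7658/17015)/8 = (-14873635/102202811478 + 7658/17015)/8 = (⅛)*(782416055398999/1738980837298170) = 782416055398999/13911846698385360 ≈ 0.056241)
-g = -1*782416055398999/13911846698385360 = -782416055398999/13911846698385360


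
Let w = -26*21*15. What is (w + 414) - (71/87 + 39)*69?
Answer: -305176/29 ≈ -10523.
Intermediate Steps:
w = -8190 (w = -546*15 = -8190)
(w + 414) - (71/87 + 39)*69 = (-8190 + 414) - (71/87 + 39)*69 = -7776 - (71*(1/87) + 39)*69 = -7776 - (71/87 + 39)*69 = -7776 - 3464*69/87 = -7776 - 1*79672/29 = -7776 - 79672/29 = -305176/29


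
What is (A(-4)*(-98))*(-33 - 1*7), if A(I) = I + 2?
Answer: -7840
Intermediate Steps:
A(I) = 2 + I
(A(-4)*(-98))*(-33 - 1*7) = ((2 - 4)*(-98))*(-33 - 1*7) = (-2*(-98))*(-33 - 7) = 196*(-40) = -7840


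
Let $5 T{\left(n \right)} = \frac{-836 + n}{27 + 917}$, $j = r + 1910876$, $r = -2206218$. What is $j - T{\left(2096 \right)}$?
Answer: $- \frac{69700775}{236} \approx -2.9534 \cdot 10^{5}$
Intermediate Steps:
$j = -295342$ ($j = -2206218 + 1910876 = -295342$)
$T{\left(n \right)} = - \frac{209}{1180} + \frac{n}{4720}$ ($T{\left(n \right)} = \frac{\left(-836 + n\right) \frac{1}{27 + 917}}{5} = \frac{\left(-836 + n\right) \frac{1}{944}}{5} = \frac{- \frac{209}{236} + \frac{n}{944}}{5} = - \frac{209}{1180} + \frac{n}{4720}$)
$j - T{\left(2096 \right)} = -295342 - \left(- \frac{209}{1180} + \frac{1}{4720} \cdot 2096\right) = -295342 - \left(- \frac{209}{1180} + \frac{131}{295}\right) = -295342 - \frac{63}{236} = - \frac{69700775}{236}$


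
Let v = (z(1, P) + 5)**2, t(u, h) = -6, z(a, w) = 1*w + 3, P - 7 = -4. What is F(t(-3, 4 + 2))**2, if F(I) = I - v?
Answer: 16129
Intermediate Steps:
P = 3 (P = 7 - 4 = 3)
z(a, w) = 3 + w (z(a, w) = w + 3 = 3 + w)
v = 121 (v = ((3 + 3) + 5)**2 = (6 + 5)**2 = 11**2 = 121)
F(I) = -121 + I (F(I) = I - 1*121 = I - 121 = -121 + I)
F(t(-3, 4 + 2))**2 = (-121 - 6)**2 = (-127)**2 = 16129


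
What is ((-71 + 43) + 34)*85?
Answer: 510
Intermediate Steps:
((-71 + 43) + 34)*85 = (-28 + 34)*85 = 6*85 = 510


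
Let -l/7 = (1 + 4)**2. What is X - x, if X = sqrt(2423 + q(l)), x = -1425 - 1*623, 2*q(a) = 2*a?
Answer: 2048 + 2*sqrt(562) ≈ 2095.4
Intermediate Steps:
l = -175 (l = -7*(1 + 4)**2 = -7*5**2 = -7*25 = -175)
q(a) = a (q(a) = (2*a)/2 = a)
x = -2048 (x = -1425 - 623 = -2048)
X = 2*sqrt(562) (X = sqrt(2423 - 175) = sqrt(2248) = 2*sqrt(562) ≈ 47.413)
X - x = 2*sqrt(562) - 1*(-2048) = 2*sqrt(562) + 2048 = 2048 + 2*sqrt(562)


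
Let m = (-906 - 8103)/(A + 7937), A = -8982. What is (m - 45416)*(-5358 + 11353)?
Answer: -5172127499/19 ≈ -2.7222e+8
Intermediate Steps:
m = 819/95 (m = (-906 - 8103)/(-8982 + 7937) = -9009/(-1045) = -9009*(-1/1045) = 819/95 ≈ 8.6210)
(m - 45416)*(-5358 + 11353) = (819/95 - 45416)*(-5358 + 11353) = -4313701/95*5995 = -5172127499/19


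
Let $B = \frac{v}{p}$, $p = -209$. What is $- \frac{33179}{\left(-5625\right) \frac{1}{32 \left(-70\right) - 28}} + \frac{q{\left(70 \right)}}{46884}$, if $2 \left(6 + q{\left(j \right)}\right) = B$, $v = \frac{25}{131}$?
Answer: $- \frac{21465255986949901}{1604546295000} \approx -13378.0$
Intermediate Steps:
$v = \frac{25}{131}$ ($v = 25 \cdot \frac{1}{131} = \frac{25}{131} \approx 0.19084$)
$B = - \frac{25}{27379}$ ($B = \frac{25}{131 \left(-209\right)} = \frac{25}{131} \left(- \frac{1}{209}\right) = - \frac{25}{27379} \approx -0.00091311$)
$q{\left(j \right)} = - \frac{328573}{54758}$ ($q{\left(j \right)} = -6 + \frac{1}{2} \left(- \frac{25}{27379}\right) = -6 - \frac{25}{54758} = - \frac{328573}{54758}$)
$- \frac{33179}{\left(-5625\right) \frac{1}{32 \left(-70\right) - 28}} + \frac{q{\left(70 \right)}}{46884} = - \frac{33179}{\left(-5625\right) \frac{1}{32 \left(-70\right) - 28}} - \frac{328573}{54758 \cdot 46884} = - \frac{33179}{\left(-5625\right) \frac{1}{-2240 - 28}} - \frac{328573}{2567274072} = - \frac{33179}{\left(-5625\right) \frac{1}{-2268}} - \frac{328573}{2567274072} = - \frac{33179}{\left(-5625\right) \left(- \frac{1}{2268}\right)} - \frac{328573}{2567274072} = - \frac{33179}{\frac{625}{252}} - \frac{328573}{2567274072} = \left(-33179\right) \frac{252}{625} - \frac{328573}{2567274072} = - \frac{8361108}{625} - \frac{328573}{2567274072} = - \frac{21465255986949901}{1604546295000}$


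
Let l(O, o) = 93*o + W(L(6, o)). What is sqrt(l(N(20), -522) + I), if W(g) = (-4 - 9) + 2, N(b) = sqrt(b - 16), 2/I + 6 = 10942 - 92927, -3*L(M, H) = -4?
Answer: I*sqrt(326425601965099)/81991 ≈ 220.36*I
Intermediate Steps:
L(M, H) = 4/3 (L(M, H) = -1/3*(-4) = 4/3)
I = -2/81991 (I = 2/(-6 + (10942 - 92927)) = 2/(-6 - 81985) = 2/(-81991) = 2*(-1/81991) = -2/81991 ≈ -2.4393e-5)
N(b) = sqrt(-16 + b)
W(g) = -11 (W(g) = -13 + 2 = -11)
l(O, o) = -11 + 93*o (l(O, o) = 93*o - 11 = -11 + 93*o)
sqrt(l(N(20), -522) + I) = sqrt((-11 + 93*(-522)) - 2/81991) = sqrt((-11 - 48546) - 2/81991) = sqrt(-48557 - 2/81991) = sqrt(-3981236989/81991) = I*sqrt(326425601965099)/81991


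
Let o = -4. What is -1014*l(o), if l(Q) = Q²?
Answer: -16224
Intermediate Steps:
-1014*l(o) = -1014*(-4)² = -1014*16 = -16224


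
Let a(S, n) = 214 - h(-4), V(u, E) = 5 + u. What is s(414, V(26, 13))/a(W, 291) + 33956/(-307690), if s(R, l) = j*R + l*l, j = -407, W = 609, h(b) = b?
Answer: -25778430969/33538210 ≈ -768.63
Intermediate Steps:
a(S, n) = 218 (a(S, n) = 214 - 1*(-4) = 214 + 4 = 218)
s(R, l) = l² - 407*R (s(R, l) = -407*R + l*l = -407*R + l² = l² - 407*R)
s(414, V(26, 13))/a(W, 291) + 33956/(-307690) = ((5 + 26)² - 407*414)/218 + 33956/(-307690) = (31² - 168498)*(1/218) + 33956*(-1/307690) = (961 - 168498)*(1/218) - 16978/153845 = -167537*1/218 - 16978/153845 = -167537/218 - 16978/153845 = -25778430969/33538210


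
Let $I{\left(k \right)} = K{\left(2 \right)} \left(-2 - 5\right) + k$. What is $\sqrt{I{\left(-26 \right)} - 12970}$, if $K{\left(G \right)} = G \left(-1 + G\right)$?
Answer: $i \sqrt{13010} \approx 114.06 i$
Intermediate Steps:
$I{\left(k \right)} = -14 + k$ ($I{\left(k \right)} = 2 \left(-1 + 2\right) \left(-2 - 5\right) + k = 2 \cdot 1 \left(-7\right) + k = 2 \left(-7\right) + k = -14 + k$)
$\sqrt{I{\left(-26 \right)} - 12970} = \sqrt{\left(-14 - 26\right) - 12970} = \sqrt{-40 - 12970} = \sqrt{-13010} = i \sqrt{13010}$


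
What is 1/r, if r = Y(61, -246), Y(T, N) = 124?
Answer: 1/124 ≈ 0.0080645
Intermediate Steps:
r = 124
1/r = 1/124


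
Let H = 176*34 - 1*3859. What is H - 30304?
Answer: -28179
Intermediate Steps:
H = 2125 (H = 5984 - 3859 = 2125)
H - 30304 = 2125 - 30304 = -28179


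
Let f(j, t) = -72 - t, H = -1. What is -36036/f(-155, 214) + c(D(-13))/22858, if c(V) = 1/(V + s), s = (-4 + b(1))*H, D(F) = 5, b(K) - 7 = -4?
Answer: 17280649/137148 ≈ 126.00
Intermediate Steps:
b(K) = 3 (b(K) = 7 - 4 = 3)
s = 1 (s = (-4 + 3)*(-1) = -1*(-1) = 1)
c(V) = 1/(1 + V) (c(V) = 1/(V + 1) = 1/(1 + V))
-36036/f(-155, 214) + c(D(-13))/22858 = -36036/(-72 - 1*214) + 1/((1 + 5)*22858) = -36036/(-72 - 214) + (1/22858)/6 = -36036/(-286) + (1/6)*(1/22858) = -36036*(-1/286) + 1/137148 = 126 + 1/137148 = 17280649/137148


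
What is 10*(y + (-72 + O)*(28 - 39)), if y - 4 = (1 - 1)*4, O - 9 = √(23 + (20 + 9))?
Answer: 6970 - 220*√13 ≈ 6176.8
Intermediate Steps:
O = 9 + 2*√13 (O = 9 + √(23 + (20 + 9)) = 9 + √(23 + 29) = 9 + √52 = 9 + 2*√13 ≈ 16.211)
y = 4 (y = 4 + (1 - 1)*4 = 4 + 0*4 = 4 + 0 = 4)
10*(y + (-72 + O)*(28 - 39)) = 10*(4 + (-72 + (9 + 2*√13))*(28 - 39)) = 10*(4 + (-63 + 2*√13)*(-11)) = 10*(4 + (693 - 22*√13)) = 10*(697 - 22*√13) = 6970 - 220*√13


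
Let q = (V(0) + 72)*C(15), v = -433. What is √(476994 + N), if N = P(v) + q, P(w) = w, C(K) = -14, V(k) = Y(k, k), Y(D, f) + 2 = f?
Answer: √475581 ≈ 689.62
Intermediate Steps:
Y(D, f) = -2 + f
V(k) = -2 + k
q = -980 (q = ((-2 + 0) + 72)*(-14) = (-2 + 72)*(-14) = 70*(-14) = -980)
N = -1413 (N = -433 - 980 = -1413)
√(476994 + N) = √(476994 - 1413) = √475581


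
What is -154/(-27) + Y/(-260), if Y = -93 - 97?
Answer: 4517/702 ≈ 6.4345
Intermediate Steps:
Y = -190
-154/(-27) + Y/(-260) = -154/(-27) - 190/(-260) = -154*(-1/27) - 190*(-1/260) = 154/27 + 19/26 = 4517/702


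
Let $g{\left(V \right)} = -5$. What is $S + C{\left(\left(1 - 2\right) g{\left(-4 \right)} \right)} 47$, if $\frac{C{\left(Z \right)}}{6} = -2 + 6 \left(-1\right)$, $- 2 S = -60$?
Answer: $-2226$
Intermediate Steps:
$S = 30$ ($S = \left(- \frac{1}{2}\right) \left(-60\right) = 30$)
$C{\left(Z \right)} = -48$ ($C{\left(Z \right)} = 6 \left(-2 + 6 \left(-1\right)\right) = 6 \left(-2 - 6\right) = 6 \left(-8\right) = -48$)
$S + C{\left(\left(1 - 2\right) g{\left(-4 \right)} \right)} 47 = 30 - 2256 = -2226$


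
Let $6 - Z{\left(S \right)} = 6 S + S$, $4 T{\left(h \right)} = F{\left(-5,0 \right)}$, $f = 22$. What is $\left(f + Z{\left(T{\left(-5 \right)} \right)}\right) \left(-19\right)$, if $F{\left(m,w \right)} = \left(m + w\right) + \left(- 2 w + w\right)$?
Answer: $- \frac{2793}{4} \approx -698.25$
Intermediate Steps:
$F{\left(m,w \right)} = m$ ($F{\left(m,w \right)} = \left(m + w\right) - w = m$)
$T{\left(h \right)} = - \frac{5}{4}$ ($T{\left(h \right)} = \frac{1}{4} \left(-5\right) = - \frac{5}{4}$)
$Z{\left(S \right)} = 6 - 7 S$ ($Z{\left(S \right)} = 6 - \left(6 S + S\right) = 6 - 7 S$)
$\left(f + Z{\left(T{\left(-5 \right)} \right)}\right) \left(-19\right) = \left(22 + \left(6 - - \frac{35}{4}\right)\right) \left(-19\right) = \left(22 + \left(6 + \frac{35}{4}\right)\right) \left(-19\right) = \left(22 + \frac{59}{4}\right) \left(-19\right) = \frac{147}{4} \left(-19\right) = - \frac{2793}{4}$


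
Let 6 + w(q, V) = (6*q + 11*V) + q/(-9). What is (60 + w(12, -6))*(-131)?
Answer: -23056/3 ≈ -7685.3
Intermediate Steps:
w(q, V) = -6 + 11*V + 53*q/9 (w(q, V) = -6 + ((6*q + 11*V) + q/(-9)) = -6 + ((6*q + 11*V) + q*(-⅑)) = -6 + ((6*q + 11*V) - q/9) = -6 + (11*V + 53*q/9) = -6 + 11*V + 53*q/9)
(60 + w(12, -6))*(-131) = (60 + (-6 + 11*(-6) + (53/9)*12))*(-131) = (60 + (-6 - 66 + 212/3))*(-131) = (60 - 4/3)*(-131) = (176/3)*(-131) = -23056/3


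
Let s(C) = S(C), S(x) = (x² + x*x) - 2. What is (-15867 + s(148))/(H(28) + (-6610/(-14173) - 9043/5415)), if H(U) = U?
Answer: 2144228705505/2056536971 ≈ 1042.6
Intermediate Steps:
S(x) = -2 + 2*x² (S(x) = (x² + x²) - 2 = 2*x² - 2 = -2 + 2*x²)
s(C) = -2 + 2*C²
(-15867 + s(148))/(H(28) + (-6610/(-14173) - 9043/5415)) = (-15867 + (-2 + 2*148²))/(28 + (-6610/(-14173) - 9043/5415)) = (-15867 + (-2 + 2*21904))/(28 + (-6610*(-1/14173) - 9043*1/5415)) = (-15867 + (-2 + 43808))/(28 + (6610/14173 - 9043/5415)) = (-15867 + 43806)/(28 - 92373289/76746795) = 27939/(2056536971/76746795) = 27939*(76746795/2056536971) = 2144228705505/2056536971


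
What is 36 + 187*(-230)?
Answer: -42974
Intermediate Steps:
36 + 187*(-230) = 36 - 43010 = -42974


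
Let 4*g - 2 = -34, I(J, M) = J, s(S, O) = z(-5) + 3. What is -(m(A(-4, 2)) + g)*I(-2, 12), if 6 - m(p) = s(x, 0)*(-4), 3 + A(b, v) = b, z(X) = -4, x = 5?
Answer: -12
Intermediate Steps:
A(b, v) = -3 + b
s(S, O) = -1 (s(S, O) = -4 + 3 = -1)
g = -8 (g = ½ + (¼)*(-34) = ½ - 17/2 = -8)
m(p) = 2 (m(p) = 6 - (-1)*(-4) = 6 - 1*4 = 6 - 4 = 2)
-(m(A(-4, 2)) + g)*I(-2, 12) = -(2 - 8)*(-2) = -(-6)*(-2) = -1*12 = -12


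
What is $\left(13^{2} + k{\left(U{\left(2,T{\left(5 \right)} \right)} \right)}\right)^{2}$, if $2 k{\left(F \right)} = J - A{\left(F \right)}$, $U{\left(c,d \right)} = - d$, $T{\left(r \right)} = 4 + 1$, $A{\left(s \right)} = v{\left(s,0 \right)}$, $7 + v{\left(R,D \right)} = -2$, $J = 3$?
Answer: $30625$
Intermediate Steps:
$v{\left(R,D \right)} = -9$ ($v{\left(R,D \right)} = -7 - 2 = -9$)
$A{\left(s \right)} = -9$
$T{\left(r \right)} = 5$
$k{\left(F \right)} = 6$ ($k{\left(F \right)} = \frac{3 - -9}{2} = \frac{3 + 9}{2} = \frac{1}{2} \cdot 12 = 6$)
$\left(13^{2} + k{\left(U{\left(2,T{\left(5 \right)} \right)} \right)}\right)^{2} = \left(13^{2} + 6\right)^{2} = \left(169 + 6\right)^{2} = 175^{2} = 30625$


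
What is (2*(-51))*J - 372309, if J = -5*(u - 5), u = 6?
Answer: -371799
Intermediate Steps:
J = -5 (J = -5*(6 - 5) = -5*1 = -5)
(2*(-51))*J - 372309 = (2*(-51))*(-5) - 372309 = -102*(-5) - 372309 = 510 - 372309 = -371799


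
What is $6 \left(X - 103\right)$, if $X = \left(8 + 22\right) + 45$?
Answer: $-168$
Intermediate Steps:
$X = 75$ ($X = 30 + 45 = 75$)
$6 \left(X - 103\right) = 6 \left(75 - 103\right) = 6 \left(-28\right) = -168$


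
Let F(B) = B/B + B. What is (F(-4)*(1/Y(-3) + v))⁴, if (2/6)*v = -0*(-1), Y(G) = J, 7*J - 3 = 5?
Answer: 194481/4096 ≈ 47.481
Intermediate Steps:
J = 8/7 (J = 3/7 + (⅐)*5 = 3/7 + 5/7 = 8/7 ≈ 1.1429)
Y(G) = 8/7
v = 0 (v = 3*(-0*(-1)) = 3*(-1*0) = 3*0 = 0)
F(B) = 1 + B
(F(-4)*(1/Y(-3) + v))⁴ = ((1 - 4)*(1/(8/7) + 0))⁴ = (-3*(7/8 + 0))⁴ = (-3*7/8)⁴ = (-21/8)⁴ = 194481/4096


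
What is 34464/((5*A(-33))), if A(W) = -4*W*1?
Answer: 2872/55 ≈ 52.218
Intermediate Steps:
A(W) = -4*W
34464/((5*A(-33))) = 34464/((5*(-4*(-33)))) = 34464/((5*132)) = 34464/660 = 34464*(1/660) = 2872/55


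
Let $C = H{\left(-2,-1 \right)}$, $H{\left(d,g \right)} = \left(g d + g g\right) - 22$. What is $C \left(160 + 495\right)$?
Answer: $-12445$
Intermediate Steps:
$H{\left(d,g \right)} = -22 + g^{2} + d g$ ($H{\left(d,g \right)} = \left(d g + g^{2}\right) - 22 = \left(g^{2} + d g\right) - 22 = -22 + g^{2} + d g$)
$C = -19$ ($C = -22 + \left(-1\right)^{2} - -2 = -22 + 1 + 2 = -19$)
$C \left(160 + 495\right) = - 19 \left(160 + 495\right) = \left(-19\right) 655 = -12445$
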